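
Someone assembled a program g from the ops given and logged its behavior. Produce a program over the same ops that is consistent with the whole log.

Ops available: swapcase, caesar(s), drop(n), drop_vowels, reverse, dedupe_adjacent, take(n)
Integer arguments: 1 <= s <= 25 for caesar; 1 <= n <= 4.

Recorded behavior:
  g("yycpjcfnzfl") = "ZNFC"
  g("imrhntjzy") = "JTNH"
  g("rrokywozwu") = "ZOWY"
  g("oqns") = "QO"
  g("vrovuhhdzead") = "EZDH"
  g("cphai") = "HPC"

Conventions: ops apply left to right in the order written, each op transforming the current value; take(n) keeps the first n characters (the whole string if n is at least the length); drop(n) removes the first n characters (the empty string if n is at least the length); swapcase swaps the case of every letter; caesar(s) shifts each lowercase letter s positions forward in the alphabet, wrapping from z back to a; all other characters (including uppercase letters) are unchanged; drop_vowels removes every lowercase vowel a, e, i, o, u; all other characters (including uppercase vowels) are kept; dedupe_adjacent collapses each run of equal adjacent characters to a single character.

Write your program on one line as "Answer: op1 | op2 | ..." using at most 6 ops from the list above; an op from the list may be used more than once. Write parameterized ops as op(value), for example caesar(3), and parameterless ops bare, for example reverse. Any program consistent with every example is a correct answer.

swapcase | reverse | swapcase | drop(2) | take(4) | swapcase

Check, running the answer program on each example:
  "yycpjcfnzfl" -> "YYCPJCFNZFL" -> "LFZNFCJPCYY" -> "lfznfcjpcyy" -> "znfcjpcyy" -> "znfc" -> "ZNFC"
  "imrhntjzy" -> "IMRHNTJZY" -> "YZJTNHRMI" -> "yzjtnhrmi" -> "jtnhrmi" -> "jtnh" -> "JTNH"
  "rrokywozwu" -> "RROKYWOZWU" -> "UWZOWYKORR" -> "uwzowykorr" -> "zowykorr" -> "zowy" -> "ZOWY"
  "oqns" -> "OQNS" -> "SNQO" -> "snqo" -> "qo" -> "qo" -> "QO"
  "vrovuhhdzead" -> "VROVUHHDZEAD" -> "DAEZDHHUVORV" -> "daezdhhuvorv" -> "ezdhhuvorv" -> "ezdh" -> "EZDH"
  "cphai" -> "CPHAI" -> "IAHPC" -> "iahpc" -> "hpc" -> "hpc" -> "HPC"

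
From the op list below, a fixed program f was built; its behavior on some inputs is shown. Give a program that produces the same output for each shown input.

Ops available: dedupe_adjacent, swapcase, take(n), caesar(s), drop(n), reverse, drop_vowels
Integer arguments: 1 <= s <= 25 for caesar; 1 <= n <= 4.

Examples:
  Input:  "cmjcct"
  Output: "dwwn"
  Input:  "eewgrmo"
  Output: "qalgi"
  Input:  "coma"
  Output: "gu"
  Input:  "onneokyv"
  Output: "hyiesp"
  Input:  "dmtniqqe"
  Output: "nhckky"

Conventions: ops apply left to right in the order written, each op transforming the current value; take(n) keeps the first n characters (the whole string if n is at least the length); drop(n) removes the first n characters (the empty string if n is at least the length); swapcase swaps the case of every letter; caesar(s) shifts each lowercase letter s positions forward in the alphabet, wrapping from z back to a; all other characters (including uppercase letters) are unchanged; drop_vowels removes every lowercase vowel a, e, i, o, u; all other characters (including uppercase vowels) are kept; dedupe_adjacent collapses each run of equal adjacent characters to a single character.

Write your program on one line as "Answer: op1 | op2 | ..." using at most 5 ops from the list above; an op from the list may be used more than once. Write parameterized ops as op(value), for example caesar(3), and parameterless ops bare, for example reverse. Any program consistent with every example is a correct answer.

drop(1) | caesar(20) | swapcase | drop(1) | swapcase

Check, running the answer program on each example:
  "cmjcct" -> "mjcct" -> "gdwwn" -> "GDWWN" -> "DWWN" -> "dwwn"
  "eewgrmo" -> "ewgrmo" -> "yqalgi" -> "YQALGI" -> "QALGI" -> "qalgi"
  "coma" -> "oma" -> "igu" -> "IGU" -> "GU" -> "gu"
  "onneokyv" -> "nneokyv" -> "hhyiesp" -> "HHYIESP" -> "HYIESP" -> "hyiesp"
  "dmtniqqe" -> "mtniqqe" -> "gnhckky" -> "GNHCKKY" -> "NHCKKY" -> "nhckky"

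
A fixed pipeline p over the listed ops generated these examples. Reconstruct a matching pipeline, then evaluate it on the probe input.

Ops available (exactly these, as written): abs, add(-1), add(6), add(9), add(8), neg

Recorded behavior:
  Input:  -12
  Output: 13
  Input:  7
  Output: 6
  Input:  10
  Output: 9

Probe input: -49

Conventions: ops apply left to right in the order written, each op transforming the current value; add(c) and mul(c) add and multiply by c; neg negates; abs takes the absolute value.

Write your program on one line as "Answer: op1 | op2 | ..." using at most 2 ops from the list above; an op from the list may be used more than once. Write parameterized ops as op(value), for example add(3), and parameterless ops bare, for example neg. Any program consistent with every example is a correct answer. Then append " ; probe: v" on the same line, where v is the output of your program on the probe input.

add(-1) | abs ; probe: 50

Check, running the answer program on each example:
  -12 -> -13 -> 13
  7 -> 6 -> 6
  10 -> 9 -> 9
  probe: -49 -> -50 -> 50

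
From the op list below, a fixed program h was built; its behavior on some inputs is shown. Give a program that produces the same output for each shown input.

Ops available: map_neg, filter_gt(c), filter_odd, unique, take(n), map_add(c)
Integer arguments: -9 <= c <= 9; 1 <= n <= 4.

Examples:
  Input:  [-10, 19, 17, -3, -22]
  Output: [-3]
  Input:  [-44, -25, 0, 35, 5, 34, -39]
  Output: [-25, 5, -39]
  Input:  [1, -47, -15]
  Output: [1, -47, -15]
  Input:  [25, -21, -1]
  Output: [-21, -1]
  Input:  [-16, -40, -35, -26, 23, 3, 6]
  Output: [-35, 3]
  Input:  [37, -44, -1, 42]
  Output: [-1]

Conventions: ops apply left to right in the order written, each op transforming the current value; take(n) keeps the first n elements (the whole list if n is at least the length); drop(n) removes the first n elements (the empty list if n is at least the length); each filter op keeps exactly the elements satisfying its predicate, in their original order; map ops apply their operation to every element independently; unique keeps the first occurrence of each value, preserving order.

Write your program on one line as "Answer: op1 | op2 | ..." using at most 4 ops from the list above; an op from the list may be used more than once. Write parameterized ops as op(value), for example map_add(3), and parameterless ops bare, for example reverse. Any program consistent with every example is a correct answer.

map_neg | filter_gt(-6) | map_neg | filter_odd

Check, running the answer program on each example:
  [-10, 19, 17, -3, -22] -> [10, -19, -17, 3, 22] -> [10, 3, 22] -> [-10, -3, -22] -> [-3]
  [-44, -25, 0, 35, 5, 34, -39] -> [44, 25, 0, -35, -5, -34, 39] -> [44, 25, 0, -5, 39] -> [-44, -25, 0, 5, -39] -> [-25, 5, -39]
  [1, -47, -15] -> [-1, 47, 15] -> [-1, 47, 15] -> [1, -47, -15] -> [1, -47, -15]
  [25, -21, -1] -> [-25, 21, 1] -> [21, 1] -> [-21, -1] -> [-21, -1]
  [-16, -40, -35, -26, 23, 3, 6] -> [16, 40, 35, 26, -23, -3, -6] -> [16, 40, 35, 26, -3] -> [-16, -40, -35, -26, 3] -> [-35, 3]
  [37, -44, -1, 42] -> [-37, 44, 1, -42] -> [44, 1] -> [-44, -1] -> [-1]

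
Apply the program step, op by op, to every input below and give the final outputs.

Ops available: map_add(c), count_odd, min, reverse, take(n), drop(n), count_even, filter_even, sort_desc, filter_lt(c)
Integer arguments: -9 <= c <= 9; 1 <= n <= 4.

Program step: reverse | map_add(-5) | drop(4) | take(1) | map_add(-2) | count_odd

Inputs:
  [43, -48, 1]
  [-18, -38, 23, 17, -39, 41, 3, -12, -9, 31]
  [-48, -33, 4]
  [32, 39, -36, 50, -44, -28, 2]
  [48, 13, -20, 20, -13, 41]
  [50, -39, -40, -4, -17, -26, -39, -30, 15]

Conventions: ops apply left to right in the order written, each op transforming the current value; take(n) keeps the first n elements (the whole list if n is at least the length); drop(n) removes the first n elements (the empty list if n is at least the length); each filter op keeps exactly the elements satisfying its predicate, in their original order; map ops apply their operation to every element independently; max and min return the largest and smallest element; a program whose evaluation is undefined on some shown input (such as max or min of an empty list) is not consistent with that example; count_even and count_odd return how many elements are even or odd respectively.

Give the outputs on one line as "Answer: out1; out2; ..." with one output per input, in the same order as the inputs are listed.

0; 0; 0; 1; 0; 0

Execution, op by op:
  [43, -48, 1] -> [1, -48, 43] -> [-4, -53, 38] -> [] -> [] -> [] -> 0
  [-18, -38, 23, 17, -39, 41, 3, -12, -9, 31] -> [31, -9, -12, 3, 41, -39, 17, 23, -38, -18] -> [26, -14, -17, -2, 36, -44, 12, 18, -43, -23] -> [36, -44, 12, 18, -43, -23] -> [36] -> [34] -> 0
  [-48, -33, 4] -> [4, -33, -48] -> [-1, -38, -53] -> [] -> [] -> [] -> 0
  [32, 39, -36, 50, -44, -28, 2] -> [2, -28, -44, 50, -36, 39, 32] -> [-3, -33, -49, 45, -41, 34, 27] -> [-41, 34, 27] -> [-41] -> [-43] -> 1
  [48, 13, -20, 20, -13, 41] -> [41, -13, 20, -20, 13, 48] -> [36, -18, 15, -25, 8, 43] -> [8, 43] -> [8] -> [6] -> 0
  [50, -39, -40, -4, -17, -26, -39, -30, 15] -> [15, -30, -39, -26, -17, -4, -40, -39, 50] -> [10, -35, -44, -31, -22, -9, -45, -44, 45] -> [-22, -9, -45, -44, 45] -> [-22] -> [-24] -> 0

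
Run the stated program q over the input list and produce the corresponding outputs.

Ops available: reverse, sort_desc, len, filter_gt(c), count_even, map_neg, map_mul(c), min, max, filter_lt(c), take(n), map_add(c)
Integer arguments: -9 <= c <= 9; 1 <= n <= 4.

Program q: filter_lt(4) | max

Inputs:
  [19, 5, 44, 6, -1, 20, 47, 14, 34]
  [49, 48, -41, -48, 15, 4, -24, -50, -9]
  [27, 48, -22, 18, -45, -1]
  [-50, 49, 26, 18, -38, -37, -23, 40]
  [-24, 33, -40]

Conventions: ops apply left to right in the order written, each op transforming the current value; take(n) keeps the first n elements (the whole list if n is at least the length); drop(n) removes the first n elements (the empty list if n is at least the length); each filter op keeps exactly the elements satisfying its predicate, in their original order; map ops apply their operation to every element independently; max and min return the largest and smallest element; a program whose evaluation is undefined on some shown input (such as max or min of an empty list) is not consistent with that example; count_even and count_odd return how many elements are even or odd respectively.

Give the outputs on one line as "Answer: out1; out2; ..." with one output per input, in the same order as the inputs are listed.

Execution, op by op:
  [19, 5, 44, 6, -1, 20, 47, 14, 34] -> [-1] -> -1
  [49, 48, -41, -48, 15, 4, -24, -50, -9] -> [-41, -48, -24, -50, -9] -> -9
  [27, 48, -22, 18, -45, -1] -> [-22, -45, -1] -> -1
  [-50, 49, 26, 18, -38, -37, -23, 40] -> [-50, -38, -37, -23] -> -23
  [-24, 33, -40] -> [-24, -40] -> -24

-1; -9; -1; -23; -24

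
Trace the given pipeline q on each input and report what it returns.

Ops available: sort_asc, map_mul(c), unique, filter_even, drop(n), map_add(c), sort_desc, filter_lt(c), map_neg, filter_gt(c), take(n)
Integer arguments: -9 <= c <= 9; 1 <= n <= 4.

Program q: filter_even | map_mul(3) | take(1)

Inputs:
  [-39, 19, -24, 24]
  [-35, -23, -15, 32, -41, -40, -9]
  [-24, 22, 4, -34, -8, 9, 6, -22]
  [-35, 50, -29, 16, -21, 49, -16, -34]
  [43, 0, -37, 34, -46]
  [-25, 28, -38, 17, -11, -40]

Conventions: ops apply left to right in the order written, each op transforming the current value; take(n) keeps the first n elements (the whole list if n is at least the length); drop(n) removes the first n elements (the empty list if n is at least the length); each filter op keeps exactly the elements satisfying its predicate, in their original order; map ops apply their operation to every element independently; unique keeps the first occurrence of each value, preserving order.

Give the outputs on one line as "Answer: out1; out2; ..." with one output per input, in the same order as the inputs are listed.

Execution, op by op:
  [-39, 19, -24, 24] -> [-24, 24] -> [-72, 72] -> [-72]
  [-35, -23, -15, 32, -41, -40, -9] -> [32, -40] -> [96, -120] -> [96]
  [-24, 22, 4, -34, -8, 9, 6, -22] -> [-24, 22, 4, -34, -8, 6, -22] -> [-72, 66, 12, -102, -24, 18, -66] -> [-72]
  [-35, 50, -29, 16, -21, 49, -16, -34] -> [50, 16, -16, -34] -> [150, 48, -48, -102] -> [150]
  [43, 0, -37, 34, -46] -> [0, 34, -46] -> [0, 102, -138] -> [0]
  [-25, 28, -38, 17, -11, -40] -> [28, -38, -40] -> [84, -114, -120] -> [84]

[-72]; [96]; [-72]; [150]; [0]; [84]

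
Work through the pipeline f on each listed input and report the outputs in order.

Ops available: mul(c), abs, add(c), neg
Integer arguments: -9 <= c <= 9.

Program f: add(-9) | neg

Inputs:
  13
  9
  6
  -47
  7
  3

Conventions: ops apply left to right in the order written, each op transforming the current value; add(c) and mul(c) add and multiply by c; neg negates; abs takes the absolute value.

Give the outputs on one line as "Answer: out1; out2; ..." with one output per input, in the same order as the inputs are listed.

Execution, op by op:
  13 -> 4 -> -4
  9 -> 0 -> 0
  6 -> -3 -> 3
  -47 -> -56 -> 56
  7 -> -2 -> 2
  3 -> -6 -> 6

-4; 0; 3; 56; 2; 6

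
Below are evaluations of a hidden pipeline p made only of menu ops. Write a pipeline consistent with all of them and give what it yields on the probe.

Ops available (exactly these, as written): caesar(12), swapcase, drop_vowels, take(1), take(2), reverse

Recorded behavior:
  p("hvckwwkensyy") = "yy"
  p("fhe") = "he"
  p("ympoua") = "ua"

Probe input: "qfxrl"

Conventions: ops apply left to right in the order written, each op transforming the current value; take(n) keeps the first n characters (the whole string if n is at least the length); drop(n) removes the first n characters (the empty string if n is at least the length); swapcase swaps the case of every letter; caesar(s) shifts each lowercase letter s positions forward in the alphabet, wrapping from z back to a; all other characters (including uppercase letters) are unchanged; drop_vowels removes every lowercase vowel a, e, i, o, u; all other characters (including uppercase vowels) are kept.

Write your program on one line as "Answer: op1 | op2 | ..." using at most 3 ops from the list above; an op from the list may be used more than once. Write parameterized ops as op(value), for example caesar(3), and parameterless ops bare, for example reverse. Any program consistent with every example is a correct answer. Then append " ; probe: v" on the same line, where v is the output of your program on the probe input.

reverse | take(2) | reverse ; probe: "rl"

Check, running the answer program on each example:
  "hvckwwkensyy" -> "yysnekwwkcvh" -> "yy" -> "yy"
  "fhe" -> "ehf" -> "eh" -> "he"
  "ympoua" -> "auopmy" -> "au" -> "ua"
  probe: "qfxrl" -> "lrxfq" -> "lr" -> "rl"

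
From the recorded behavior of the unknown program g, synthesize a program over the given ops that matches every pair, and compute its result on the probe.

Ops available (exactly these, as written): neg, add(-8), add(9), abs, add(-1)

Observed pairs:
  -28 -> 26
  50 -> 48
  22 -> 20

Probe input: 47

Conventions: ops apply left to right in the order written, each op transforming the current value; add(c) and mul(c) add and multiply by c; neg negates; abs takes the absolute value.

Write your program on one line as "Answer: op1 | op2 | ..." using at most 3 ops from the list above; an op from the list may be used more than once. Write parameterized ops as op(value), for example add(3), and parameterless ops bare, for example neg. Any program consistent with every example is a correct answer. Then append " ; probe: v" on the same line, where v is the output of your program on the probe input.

abs | add(-1) | add(-1) ; probe: 45

Check, running the answer program on each example:
  -28 -> 28 -> 27 -> 26
  50 -> 50 -> 49 -> 48
  22 -> 22 -> 21 -> 20
  probe: 47 -> 47 -> 46 -> 45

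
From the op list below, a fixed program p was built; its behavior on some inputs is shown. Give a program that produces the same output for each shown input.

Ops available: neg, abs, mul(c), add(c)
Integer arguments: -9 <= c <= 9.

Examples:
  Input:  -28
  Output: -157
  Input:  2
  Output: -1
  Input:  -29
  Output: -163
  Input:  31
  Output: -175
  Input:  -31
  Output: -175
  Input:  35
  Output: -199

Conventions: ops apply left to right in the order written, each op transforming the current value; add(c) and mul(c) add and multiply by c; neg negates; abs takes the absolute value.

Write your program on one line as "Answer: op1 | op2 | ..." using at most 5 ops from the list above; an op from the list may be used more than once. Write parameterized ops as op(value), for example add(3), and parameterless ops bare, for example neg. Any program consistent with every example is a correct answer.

abs | add(8) | add(-9) | mul(-6) | add(5)

Check, running the answer program on each example:
  -28 -> 28 -> 36 -> 27 -> -162 -> -157
  2 -> 2 -> 10 -> 1 -> -6 -> -1
  -29 -> 29 -> 37 -> 28 -> -168 -> -163
  31 -> 31 -> 39 -> 30 -> -180 -> -175
  -31 -> 31 -> 39 -> 30 -> -180 -> -175
  35 -> 35 -> 43 -> 34 -> -204 -> -199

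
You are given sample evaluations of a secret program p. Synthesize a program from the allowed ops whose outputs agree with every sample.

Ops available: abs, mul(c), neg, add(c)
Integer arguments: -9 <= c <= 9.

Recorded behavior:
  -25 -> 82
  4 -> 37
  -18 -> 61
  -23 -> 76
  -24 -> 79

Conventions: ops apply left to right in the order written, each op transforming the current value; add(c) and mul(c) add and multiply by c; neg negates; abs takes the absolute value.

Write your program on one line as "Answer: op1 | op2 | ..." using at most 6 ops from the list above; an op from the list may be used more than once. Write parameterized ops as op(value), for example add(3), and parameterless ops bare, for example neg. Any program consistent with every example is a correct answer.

add(3) | mul(3) | mul(-1) | abs | add(8) | add(8)

Check, running the answer program on each example:
  -25 -> -22 -> -66 -> 66 -> 66 -> 74 -> 82
  4 -> 7 -> 21 -> -21 -> 21 -> 29 -> 37
  -18 -> -15 -> -45 -> 45 -> 45 -> 53 -> 61
  -23 -> -20 -> -60 -> 60 -> 60 -> 68 -> 76
  -24 -> -21 -> -63 -> 63 -> 63 -> 71 -> 79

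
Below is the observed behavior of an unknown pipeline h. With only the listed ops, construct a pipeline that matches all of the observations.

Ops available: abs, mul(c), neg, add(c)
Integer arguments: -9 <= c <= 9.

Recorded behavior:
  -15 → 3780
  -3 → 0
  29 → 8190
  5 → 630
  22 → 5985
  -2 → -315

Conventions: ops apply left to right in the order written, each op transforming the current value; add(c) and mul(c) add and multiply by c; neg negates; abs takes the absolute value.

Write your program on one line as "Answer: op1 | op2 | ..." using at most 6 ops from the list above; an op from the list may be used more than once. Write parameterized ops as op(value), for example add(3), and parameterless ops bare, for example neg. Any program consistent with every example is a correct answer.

abs | add(-3) | mul(-7) | mul(-9) | mul(-5) | neg

Check, running the answer program on each example:
  -15 -> 15 -> 12 -> -84 -> 756 -> -3780 -> 3780
  -3 -> 3 -> 0 -> 0 -> 0 -> 0 -> 0
  29 -> 29 -> 26 -> -182 -> 1638 -> -8190 -> 8190
  5 -> 5 -> 2 -> -14 -> 126 -> -630 -> 630
  22 -> 22 -> 19 -> -133 -> 1197 -> -5985 -> 5985
  -2 -> 2 -> -1 -> 7 -> -63 -> 315 -> -315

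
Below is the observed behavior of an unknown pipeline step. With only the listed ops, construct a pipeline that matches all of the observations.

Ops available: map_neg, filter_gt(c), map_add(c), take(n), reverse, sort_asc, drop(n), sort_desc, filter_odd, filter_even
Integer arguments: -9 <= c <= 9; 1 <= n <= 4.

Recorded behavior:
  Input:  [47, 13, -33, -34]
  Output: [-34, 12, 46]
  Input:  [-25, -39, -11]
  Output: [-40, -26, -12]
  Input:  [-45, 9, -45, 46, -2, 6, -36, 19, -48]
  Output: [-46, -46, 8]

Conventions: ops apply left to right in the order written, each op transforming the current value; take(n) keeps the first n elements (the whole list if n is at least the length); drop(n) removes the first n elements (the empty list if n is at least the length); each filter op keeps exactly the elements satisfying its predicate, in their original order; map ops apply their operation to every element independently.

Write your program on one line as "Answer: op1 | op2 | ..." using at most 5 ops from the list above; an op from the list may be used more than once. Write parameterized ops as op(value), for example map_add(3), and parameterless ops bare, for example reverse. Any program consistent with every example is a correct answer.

map_add(8) | map_add(-9) | take(3) | sort_asc

Check, running the answer program on each example:
  [47, 13, -33, -34] -> [55, 21, -25, -26] -> [46, 12, -34, -35] -> [46, 12, -34] -> [-34, 12, 46]
  [-25, -39, -11] -> [-17, -31, -3] -> [-26, -40, -12] -> [-26, -40, -12] -> [-40, -26, -12]
  [-45, 9, -45, 46, -2, 6, -36, 19, -48] -> [-37, 17, -37, 54, 6, 14, -28, 27, -40] -> [-46, 8, -46, 45, -3, 5, -37, 18, -49] -> [-46, 8, -46] -> [-46, -46, 8]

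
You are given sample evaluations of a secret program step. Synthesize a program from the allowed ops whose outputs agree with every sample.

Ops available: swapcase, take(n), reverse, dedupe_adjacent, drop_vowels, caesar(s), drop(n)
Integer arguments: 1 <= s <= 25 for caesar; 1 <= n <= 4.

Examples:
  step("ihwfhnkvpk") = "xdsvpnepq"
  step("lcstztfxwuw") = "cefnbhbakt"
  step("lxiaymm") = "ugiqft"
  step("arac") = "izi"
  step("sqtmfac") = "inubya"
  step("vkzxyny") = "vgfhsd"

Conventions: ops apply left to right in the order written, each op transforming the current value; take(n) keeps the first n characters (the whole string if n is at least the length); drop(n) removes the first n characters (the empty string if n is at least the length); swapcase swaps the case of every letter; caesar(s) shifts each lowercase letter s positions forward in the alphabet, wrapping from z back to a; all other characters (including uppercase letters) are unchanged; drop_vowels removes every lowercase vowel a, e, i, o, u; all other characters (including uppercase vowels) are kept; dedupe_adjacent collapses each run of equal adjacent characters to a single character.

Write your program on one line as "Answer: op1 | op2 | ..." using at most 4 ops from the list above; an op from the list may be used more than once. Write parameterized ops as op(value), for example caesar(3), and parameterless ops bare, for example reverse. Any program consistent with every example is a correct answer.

caesar(4) | reverse | drop(1) | caesar(4)

Check, running the answer program on each example:
  "ihwfhnkvpk" -> "mlajlrozto" -> "otzorljalm" -> "tzorljalm" -> "xdsvpnepq"
  "lcstztfxwuw" -> "pgwxdxjbaya" -> "ayabjxdxwgp" -> "yabjxdxwgp" -> "cefnbhbakt"
  "lxiaymm" -> "pbmecqq" -> "qqcembp" -> "qcembp" -> "ugiqft"
  "arac" -> "eveg" -> "geve" -> "eve" -> "izi"
  "sqtmfac" -> "wuxqjeg" -> "gejqxuw" -> "ejqxuw" -> "inubya"
  "vkzxyny" -> "zodbcrc" -> "crcbdoz" -> "rcbdoz" -> "vgfhsd"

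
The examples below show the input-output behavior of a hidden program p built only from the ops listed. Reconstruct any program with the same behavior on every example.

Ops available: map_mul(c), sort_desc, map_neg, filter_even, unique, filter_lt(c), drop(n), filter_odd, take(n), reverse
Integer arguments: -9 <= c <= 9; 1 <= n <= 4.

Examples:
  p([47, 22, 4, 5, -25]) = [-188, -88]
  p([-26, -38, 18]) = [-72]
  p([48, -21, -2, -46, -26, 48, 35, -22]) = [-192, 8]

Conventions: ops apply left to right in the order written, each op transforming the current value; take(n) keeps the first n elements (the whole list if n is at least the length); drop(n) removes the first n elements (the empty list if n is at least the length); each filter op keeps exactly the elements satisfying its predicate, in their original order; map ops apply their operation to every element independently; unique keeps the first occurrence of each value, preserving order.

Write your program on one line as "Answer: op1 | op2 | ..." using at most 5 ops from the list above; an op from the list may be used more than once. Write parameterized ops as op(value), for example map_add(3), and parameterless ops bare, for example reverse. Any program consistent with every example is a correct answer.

take(4) | map_neg | filter_lt(5) | map_mul(4) | take(2)

Check, running the answer program on each example:
  [47, 22, 4, 5, -25] -> [47, 22, 4, 5] -> [-47, -22, -4, -5] -> [-47, -22, -4, -5] -> [-188, -88, -16, -20] -> [-188, -88]
  [-26, -38, 18] -> [-26, -38, 18] -> [26, 38, -18] -> [-18] -> [-72] -> [-72]
  [48, -21, -2, -46, -26, 48, 35, -22] -> [48, -21, -2, -46] -> [-48, 21, 2, 46] -> [-48, 2] -> [-192, 8] -> [-192, 8]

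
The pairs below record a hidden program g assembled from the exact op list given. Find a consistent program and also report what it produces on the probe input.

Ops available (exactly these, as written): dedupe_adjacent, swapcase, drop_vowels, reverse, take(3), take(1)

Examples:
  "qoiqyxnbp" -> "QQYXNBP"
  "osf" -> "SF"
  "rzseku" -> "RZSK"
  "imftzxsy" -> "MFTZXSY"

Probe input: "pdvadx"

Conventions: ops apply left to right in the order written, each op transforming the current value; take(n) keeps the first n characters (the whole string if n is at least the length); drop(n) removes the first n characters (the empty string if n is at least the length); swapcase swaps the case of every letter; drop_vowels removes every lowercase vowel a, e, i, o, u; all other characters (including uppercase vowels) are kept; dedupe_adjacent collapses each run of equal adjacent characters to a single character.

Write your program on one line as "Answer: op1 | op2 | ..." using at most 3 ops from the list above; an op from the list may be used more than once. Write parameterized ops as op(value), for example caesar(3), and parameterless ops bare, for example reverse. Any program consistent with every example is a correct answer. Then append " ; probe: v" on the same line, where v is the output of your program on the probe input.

drop_vowels | swapcase ; probe: "PDVDX"

Check, running the answer program on each example:
  "qoiqyxnbp" -> "qqyxnbp" -> "QQYXNBP"
  "osf" -> "sf" -> "SF"
  "rzseku" -> "rzsk" -> "RZSK"
  "imftzxsy" -> "mftzxsy" -> "MFTZXSY"
  probe: "pdvadx" -> "pdvdx" -> "PDVDX"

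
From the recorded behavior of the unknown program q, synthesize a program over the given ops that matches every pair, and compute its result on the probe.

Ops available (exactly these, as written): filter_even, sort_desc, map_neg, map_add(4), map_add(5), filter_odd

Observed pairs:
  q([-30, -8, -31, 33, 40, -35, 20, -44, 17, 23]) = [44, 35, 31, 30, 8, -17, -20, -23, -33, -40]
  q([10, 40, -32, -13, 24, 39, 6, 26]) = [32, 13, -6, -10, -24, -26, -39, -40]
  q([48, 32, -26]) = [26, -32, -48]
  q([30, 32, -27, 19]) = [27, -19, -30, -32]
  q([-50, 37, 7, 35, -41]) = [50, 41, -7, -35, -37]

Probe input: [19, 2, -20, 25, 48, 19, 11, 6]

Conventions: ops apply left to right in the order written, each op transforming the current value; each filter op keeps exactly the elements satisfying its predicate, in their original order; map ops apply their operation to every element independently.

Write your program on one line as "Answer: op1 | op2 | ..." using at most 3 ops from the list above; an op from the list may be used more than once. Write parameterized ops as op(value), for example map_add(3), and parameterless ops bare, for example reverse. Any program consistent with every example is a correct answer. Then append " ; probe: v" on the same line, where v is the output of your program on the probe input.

map_neg | sort_desc ; probe: [20, -2, -6, -11, -19, -19, -25, -48]

Check, running the answer program on each example:
  [-30, -8, -31, 33, 40, -35, 20, -44, 17, 23] -> [30, 8, 31, -33, -40, 35, -20, 44, -17, -23] -> [44, 35, 31, 30, 8, -17, -20, -23, -33, -40]
  [10, 40, -32, -13, 24, 39, 6, 26] -> [-10, -40, 32, 13, -24, -39, -6, -26] -> [32, 13, -6, -10, -24, -26, -39, -40]
  [48, 32, -26] -> [-48, -32, 26] -> [26, -32, -48]
  [30, 32, -27, 19] -> [-30, -32, 27, -19] -> [27, -19, -30, -32]
  [-50, 37, 7, 35, -41] -> [50, -37, -7, -35, 41] -> [50, 41, -7, -35, -37]
  probe: [19, 2, -20, 25, 48, 19, 11, 6] -> [-19, -2, 20, -25, -48, -19, -11, -6] -> [20, -2, -6, -11, -19, -19, -25, -48]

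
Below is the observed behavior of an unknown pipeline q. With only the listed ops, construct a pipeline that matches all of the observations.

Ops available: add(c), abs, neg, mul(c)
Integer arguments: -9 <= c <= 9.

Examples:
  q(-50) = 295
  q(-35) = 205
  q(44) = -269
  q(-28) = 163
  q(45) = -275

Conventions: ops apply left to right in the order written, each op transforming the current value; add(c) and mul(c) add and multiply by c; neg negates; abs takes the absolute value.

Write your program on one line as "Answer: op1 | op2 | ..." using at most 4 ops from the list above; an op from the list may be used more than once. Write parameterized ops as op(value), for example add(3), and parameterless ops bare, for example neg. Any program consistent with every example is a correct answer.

neg | mul(-6) | neg | add(-5)

Check, running the answer program on each example:
  -50 -> 50 -> -300 -> 300 -> 295
  -35 -> 35 -> -210 -> 210 -> 205
  44 -> -44 -> 264 -> -264 -> -269
  -28 -> 28 -> -168 -> 168 -> 163
  45 -> -45 -> 270 -> -270 -> -275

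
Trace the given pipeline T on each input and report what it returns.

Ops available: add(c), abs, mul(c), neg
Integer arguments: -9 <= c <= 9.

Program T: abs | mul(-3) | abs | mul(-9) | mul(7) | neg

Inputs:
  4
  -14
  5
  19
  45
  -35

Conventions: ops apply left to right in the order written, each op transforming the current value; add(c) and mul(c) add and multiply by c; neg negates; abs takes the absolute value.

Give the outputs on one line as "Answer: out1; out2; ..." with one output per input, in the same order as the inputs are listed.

756; 2646; 945; 3591; 8505; 6615

Execution, op by op:
  4 -> 4 -> -12 -> 12 -> -108 -> -756 -> 756
  -14 -> 14 -> -42 -> 42 -> -378 -> -2646 -> 2646
  5 -> 5 -> -15 -> 15 -> -135 -> -945 -> 945
  19 -> 19 -> -57 -> 57 -> -513 -> -3591 -> 3591
  45 -> 45 -> -135 -> 135 -> -1215 -> -8505 -> 8505
  -35 -> 35 -> -105 -> 105 -> -945 -> -6615 -> 6615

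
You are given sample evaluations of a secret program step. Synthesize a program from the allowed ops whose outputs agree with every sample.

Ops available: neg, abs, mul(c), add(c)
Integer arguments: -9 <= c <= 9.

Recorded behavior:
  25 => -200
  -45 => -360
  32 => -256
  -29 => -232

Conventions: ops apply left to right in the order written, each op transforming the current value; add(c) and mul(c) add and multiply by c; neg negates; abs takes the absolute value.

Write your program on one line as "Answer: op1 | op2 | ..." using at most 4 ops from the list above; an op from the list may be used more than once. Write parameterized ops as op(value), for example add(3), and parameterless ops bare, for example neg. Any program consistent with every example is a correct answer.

abs | neg | mul(8)

Check, running the answer program on each example:
  25 -> 25 -> -25 -> -200
  -45 -> 45 -> -45 -> -360
  32 -> 32 -> -32 -> -256
  -29 -> 29 -> -29 -> -232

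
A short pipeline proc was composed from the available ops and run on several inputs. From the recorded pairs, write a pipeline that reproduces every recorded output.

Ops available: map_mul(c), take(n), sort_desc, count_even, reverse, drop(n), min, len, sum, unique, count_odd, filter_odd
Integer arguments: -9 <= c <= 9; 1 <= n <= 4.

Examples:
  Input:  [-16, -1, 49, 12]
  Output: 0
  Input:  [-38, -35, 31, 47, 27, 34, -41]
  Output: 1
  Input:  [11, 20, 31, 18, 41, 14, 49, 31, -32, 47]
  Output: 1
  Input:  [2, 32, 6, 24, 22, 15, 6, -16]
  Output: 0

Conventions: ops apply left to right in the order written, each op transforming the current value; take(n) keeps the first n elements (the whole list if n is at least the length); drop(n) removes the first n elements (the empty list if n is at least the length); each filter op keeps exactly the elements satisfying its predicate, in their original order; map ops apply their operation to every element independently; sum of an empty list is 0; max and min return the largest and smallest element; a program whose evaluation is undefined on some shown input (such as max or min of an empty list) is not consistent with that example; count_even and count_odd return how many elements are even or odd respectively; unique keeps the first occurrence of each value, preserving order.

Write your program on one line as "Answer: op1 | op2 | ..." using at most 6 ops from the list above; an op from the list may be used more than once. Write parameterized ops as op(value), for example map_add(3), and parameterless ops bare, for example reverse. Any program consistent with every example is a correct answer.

sort_desc | drop(4) | take(1) | filter_odd | len

Check, running the answer program on each example:
  [-16, -1, 49, 12] -> [49, 12, -1, -16] -> [] -> [] -> [] -> 0
  [-38, -35, 31, 47, 27, 34, -41] -> [47, 34, 31, 27, -35, -38, -41] -> [-35, -38, -41] -> [-35] -> [-35] -> 1
  [11, 20, 31, 18, 41, 14, 49, 31, -32, 47] -> [49, 47, 41, 31, 31, 20, 18, 14, 11, -32] -> [31, 20, 18, 14, 11, -32] -> [31] -> [31] -> 1
  [2, 32, 6, 24, 22, 15, 6, -16] -> [32, 24, 22, 15, 6, 6, 2, -16] -> [6, 6, 2, -16] -> [6] -> [] -> 0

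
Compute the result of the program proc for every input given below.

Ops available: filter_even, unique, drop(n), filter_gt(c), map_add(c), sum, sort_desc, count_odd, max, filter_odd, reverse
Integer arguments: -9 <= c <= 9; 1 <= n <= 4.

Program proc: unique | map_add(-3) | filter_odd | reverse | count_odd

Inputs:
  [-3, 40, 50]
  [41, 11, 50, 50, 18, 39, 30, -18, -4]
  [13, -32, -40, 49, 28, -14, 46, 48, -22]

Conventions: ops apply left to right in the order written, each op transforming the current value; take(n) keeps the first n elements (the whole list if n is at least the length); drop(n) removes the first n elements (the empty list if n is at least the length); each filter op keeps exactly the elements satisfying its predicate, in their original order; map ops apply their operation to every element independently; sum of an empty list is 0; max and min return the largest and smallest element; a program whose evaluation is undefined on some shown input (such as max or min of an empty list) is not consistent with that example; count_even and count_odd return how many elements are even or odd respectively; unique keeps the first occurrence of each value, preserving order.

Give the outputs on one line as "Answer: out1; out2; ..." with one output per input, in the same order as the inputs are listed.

2; 5; 7

Execution, op by op:
  [-3, 40, 50] -> [-3, 40, 50] -> [-6, 37, 47] -> [37, 47] -> [47, 37] -> 2
  [41, 11, 50, 50, 18, 39, 30, -18, -4] -> [41, 11, 50, 18, 39, 30, -18, -4] -> [38, 8, 47, 15, 36, 27, -21, -7] -> [47, 15, 27, -21, -7] -> [-7, -21, 27, 15, 47] -> 5
  [13, -32, -40, 49, 28, -14, 46, 48, -22] -> [13, -32, -40, 49, 28, -14, 46, 48, -22] -> [10, -35, -43, 46, 25, -17, 43, 45, -25] -> [-35, -43, 25, -17, 43, 45, -25] -> [-25, 45, 43, -17, 25, -43, -35] -> 7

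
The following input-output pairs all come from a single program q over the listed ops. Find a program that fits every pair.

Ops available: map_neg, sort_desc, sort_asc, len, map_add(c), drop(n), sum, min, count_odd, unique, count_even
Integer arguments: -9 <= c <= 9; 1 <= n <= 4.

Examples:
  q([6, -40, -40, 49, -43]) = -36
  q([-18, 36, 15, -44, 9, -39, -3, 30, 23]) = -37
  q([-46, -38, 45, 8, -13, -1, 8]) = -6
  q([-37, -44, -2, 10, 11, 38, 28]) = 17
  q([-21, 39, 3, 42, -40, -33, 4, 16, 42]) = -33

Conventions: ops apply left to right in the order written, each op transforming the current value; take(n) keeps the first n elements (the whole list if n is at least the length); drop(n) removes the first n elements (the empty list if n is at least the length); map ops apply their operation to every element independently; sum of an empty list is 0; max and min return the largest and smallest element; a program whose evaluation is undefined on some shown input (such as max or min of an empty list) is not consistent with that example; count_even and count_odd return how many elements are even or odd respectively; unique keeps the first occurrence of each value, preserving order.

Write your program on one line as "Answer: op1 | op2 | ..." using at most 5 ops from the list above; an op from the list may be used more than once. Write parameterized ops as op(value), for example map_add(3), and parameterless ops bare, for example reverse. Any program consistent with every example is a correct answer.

map_add(7) | drop(3) | unique | min

Check, running the answer program on each example:
  [6, -40, -40, 49, -43] -> [13, -33, -33, 56, -36] -> [56, -36] -> [56, -36] -> -36
  [-18, 36, 15, -44, 9, -39, -3, 30, 23] -> [-11, 43, 22, -37, 16, -32, 4, 37, 30] -> [-37, 16, -32, 4, 37, 30] -> [-37, 16, -32, 4, 37, 30] -> -37
  [-46, -38, 45, 8, -13, -1, 8] -> [-39, -31, 52, 15, -6, 6, 15] -> [15, -6, 6, 15] -> [15, -6, 6] -> -6
  [-37, -44, -2, 10, 11, 38, 28] -> [-30, -37, 5, 17, 18, 45, 35] -> [17, 18, 45, 35] -> [17, 18, 45, 35] -> 17
  [-21, 39, 3, 42, -40, -33, 4, 16, 42] -> [-14, 46, 10, 49, -33, -26, 11, 23, 49] -> [49, -33, -26, 11, 23, 49] -> [49, -33, -26, 11, 23] -> -33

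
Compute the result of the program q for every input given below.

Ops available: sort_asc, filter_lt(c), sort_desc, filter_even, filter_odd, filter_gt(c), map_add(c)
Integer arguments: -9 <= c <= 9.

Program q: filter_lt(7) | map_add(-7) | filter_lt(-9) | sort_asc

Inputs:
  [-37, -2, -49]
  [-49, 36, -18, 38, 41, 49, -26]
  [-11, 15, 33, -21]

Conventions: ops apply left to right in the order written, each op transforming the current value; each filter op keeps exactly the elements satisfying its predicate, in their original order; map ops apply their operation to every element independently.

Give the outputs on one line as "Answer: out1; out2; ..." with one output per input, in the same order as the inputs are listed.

Execution, op by op:
  [-37, -2, -49] -> [-37, -2, -49] -> [-44, -9, -56] -> [-44, -56] -> [-56, -44]
  [-49, 36, -18, 38, 41, 49, -26] -> [-49, -18, -26] -> [-56, -25, -33] -> [-56, -25, -33] -> [-56, -33, -25]
  [-11, 15, 33, -21] -> [-11, -21] -> [-18, -28] -> [-18, -28] -> [-28, -18]

[-56, -44]; [-56, -33, -25]; [-28, -18]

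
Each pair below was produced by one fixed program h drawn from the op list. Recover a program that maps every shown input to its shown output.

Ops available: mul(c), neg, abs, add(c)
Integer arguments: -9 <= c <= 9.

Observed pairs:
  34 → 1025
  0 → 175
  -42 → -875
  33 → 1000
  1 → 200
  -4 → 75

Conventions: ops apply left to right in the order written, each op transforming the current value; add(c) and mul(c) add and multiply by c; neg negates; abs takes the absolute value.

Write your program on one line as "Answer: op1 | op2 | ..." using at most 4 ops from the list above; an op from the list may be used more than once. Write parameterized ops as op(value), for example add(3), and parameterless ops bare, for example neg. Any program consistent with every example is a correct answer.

add(7) | mul(-5) | mul(-5)

Check, running the answer program on each example:
  34 -> 41 -> -205 -> 1025
  0 -> 7 -> -35 -> 175
  -42 -> -35 -> 175 -> -875
  33 -> 40 -> -200 -> 1000
  1 -> 8 -> -40 -> 200
  -4 -> 3 -> -15 -> 75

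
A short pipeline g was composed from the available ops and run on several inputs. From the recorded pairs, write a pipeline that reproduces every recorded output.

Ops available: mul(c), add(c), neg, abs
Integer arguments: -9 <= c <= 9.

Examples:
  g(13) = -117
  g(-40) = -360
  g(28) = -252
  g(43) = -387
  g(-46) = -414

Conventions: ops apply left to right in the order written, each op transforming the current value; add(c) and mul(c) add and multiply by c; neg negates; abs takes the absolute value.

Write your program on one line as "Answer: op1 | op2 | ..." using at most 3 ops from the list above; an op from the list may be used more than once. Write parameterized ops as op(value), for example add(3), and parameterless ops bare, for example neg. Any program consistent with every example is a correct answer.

abs | neg | mul(9)

Check, running the answer program on each example:
  13 -> 13 -> -13 -> -117
  -40 -> 40 -> -40 -> -360
  28 -> 28 -> -28 -> -252
  43 -> 43 -> -43 -> -387
  -46 -> 46 -> -46 -> -414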